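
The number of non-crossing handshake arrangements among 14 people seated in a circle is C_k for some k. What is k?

7

With 14 = 2·7 people, non-crossing handshake pairings are non-crossing perfect matchings on a circle, counted by C_7.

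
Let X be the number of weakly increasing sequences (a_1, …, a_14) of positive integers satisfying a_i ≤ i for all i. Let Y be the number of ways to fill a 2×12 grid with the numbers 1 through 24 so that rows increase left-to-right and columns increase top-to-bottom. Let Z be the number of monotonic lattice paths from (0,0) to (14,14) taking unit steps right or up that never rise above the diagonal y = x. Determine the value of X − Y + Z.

5140868

Such sub-staircase sequences of length n are counted by C_n; here n = 14. So X = C_14 = 2674440.
Standard Young tableaux of shape 2×n are counted by C_n; here n = 12. So Y = C_12 = 208012.
Sub-diagonal monotone paths from (0,0) to (14,14) biject with Dyck paths of semilength 14, giving C_14. So Z = C_14 = 2674440.
X − Y + Z = 2674440 − 208012 + 2674440 = 5140868.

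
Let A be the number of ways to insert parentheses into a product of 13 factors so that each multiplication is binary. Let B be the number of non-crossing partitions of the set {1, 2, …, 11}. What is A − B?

149226

Parenthesizations of m factors correspond to full binary trees with m leaves, counted by C_{m−1}; m = 13 gives C_12. So A = C_12 = 208012.
The non-crossing partitions of [11] form a lattice of size C_11. So B = C_11 = 58786.
A − B = 208012 − 58786 = 149226.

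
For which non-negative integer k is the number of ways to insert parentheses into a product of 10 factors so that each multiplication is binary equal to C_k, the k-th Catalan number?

9

Bracketing 10 factors into binary products is counted by C_{10−1} = C_9.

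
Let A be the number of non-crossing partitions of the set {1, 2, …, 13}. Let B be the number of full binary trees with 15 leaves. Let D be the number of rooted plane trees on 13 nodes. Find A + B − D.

Non-crossing partitions of an n-element set are counted by C_n; here n = 13. So A = C_13 = 742900.
A full binary tree with L leaves has L−1 internal nodes and is counted by C_{L−1}; L = 15 gives C_14. So B = C_14 = 2674440.
A rooted plane tree on 13 nodes has 12 edges, and such trees are counted by C_12. So D = C_12 = 208012.
A + B − D = 742900 + 2674440 − 208012 = 3209328.

3209328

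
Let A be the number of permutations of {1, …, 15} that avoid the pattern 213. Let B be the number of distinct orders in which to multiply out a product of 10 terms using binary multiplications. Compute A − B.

9689983

For any fixed pattern of length 3, the pattern-avoiding permutations of [15] number C_15. So A = C_15 = 9694845.
Ways to associate a product of 10 factors correspond to binary trees on 10 leaves, so the count is C_9. So B = C_9 = 4862.
A − B = 9694845 − 4862 = 9689983.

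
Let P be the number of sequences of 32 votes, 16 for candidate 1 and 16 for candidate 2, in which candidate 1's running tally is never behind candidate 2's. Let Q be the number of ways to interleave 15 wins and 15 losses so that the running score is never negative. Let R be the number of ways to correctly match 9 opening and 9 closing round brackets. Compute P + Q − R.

45047653

Ballot sequences with n votes each where one side never trails are Dyck words, counted by C_n; here n = 16. So P = C_16 = 35357670.
Reading a vote for the leader as '(' and for the other as ')' turns such a sequence into a balanced string of 15 pairs, so the count is C_15. So Q = C_15 = 9694845.
A balanced arrangement of 9 bracket pairs is a Dyck word of semilength 9, so the count is C_9. So R = C_9 = 4862.
P + Q − R = 35357670 + 9694845 − 4862 = 45047653.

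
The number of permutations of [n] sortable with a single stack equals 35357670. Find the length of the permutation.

Stack-sortable permutations of [n] are counted by C_n. Since C_16 = 35357670, the index is 16.

16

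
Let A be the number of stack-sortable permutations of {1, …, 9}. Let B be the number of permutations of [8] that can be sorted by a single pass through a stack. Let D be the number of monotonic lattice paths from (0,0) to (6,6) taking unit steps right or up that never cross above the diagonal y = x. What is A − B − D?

3300

Stack-sortable permutations are exactly the 231-avoiding ones, counted by C_n; here n = 9. So A = C_9 = 4862.
Stack-sortable permutations are exactly the 231-avoiding ones, counted by C_n; here n = 8. So B = C_8 = 1430.
Sub-diagonal monotone paths from (0,0) to (6,6) biject with Dyck paths of semilength 6, giving C_6. So D = C_6 = 132.
A − B − D = 4862 − 1430 − 132 = 3300.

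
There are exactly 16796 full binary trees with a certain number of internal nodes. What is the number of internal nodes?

Full binary trees with n internal nodes are counted by C_n, and C_10 = 16796.

10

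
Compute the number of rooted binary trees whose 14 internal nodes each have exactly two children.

2674440

The number of full binary trees on 14 internal nodes is the Catalan number C_14.
C_14 = 2674440.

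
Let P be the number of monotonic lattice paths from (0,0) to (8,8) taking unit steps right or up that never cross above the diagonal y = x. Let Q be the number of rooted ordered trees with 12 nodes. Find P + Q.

Monotone paths in an n×n grid that stay weakly below the diagonal are counted by C_n; here n = 8. So P = C_8 = 1430.
A rooted plane tree on 12 nodes has 11 edges, and such trees are counted by C_11. So Q = C_11 = 58786.
P + Q = 1430 + 58786 = 60216.

60216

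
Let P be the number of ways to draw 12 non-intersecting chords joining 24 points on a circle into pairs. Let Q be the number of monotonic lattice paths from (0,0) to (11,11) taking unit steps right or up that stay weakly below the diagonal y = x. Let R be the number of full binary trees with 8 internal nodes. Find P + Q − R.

Non-crossing perfect matchings of 2n points on a circle are counted by C_n; with 24 points, n = 12. So P = C_12 = 208012.
Monotone paths in an n×n grid that stay weakly below the diagonal are counted by C_n; here n = 11. So Q = C_11 = 58786.
The number of full binary trees on 8 internal nodes is the Catalan number C_8. So R = C_8 = 1430.
P + Q − R = 208012 + 58786 − 1430 = 265368.

265368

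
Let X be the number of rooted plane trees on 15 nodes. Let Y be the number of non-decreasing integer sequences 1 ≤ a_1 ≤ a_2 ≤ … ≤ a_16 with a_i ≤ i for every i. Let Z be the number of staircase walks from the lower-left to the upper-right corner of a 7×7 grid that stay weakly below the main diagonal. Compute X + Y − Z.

38031681

A rooted plane tree on 15 nodes has 14 edges, and such trees are counted by C_14. So X = C_14 = 2674440.
Weakly increasing sequences with a_i ≤ i biject with Dyck paths of semilength 16, so there are C_16. So Y = C_16 = 35357670.
Sub-diagonal monotone paths from (0,0) to (7,7) biject with Dyck paths of semilength 7, giving C_7. So Z = C_7 = 429.
X + Y − Z = 2674440 + 35357670 − 429 = 38031681.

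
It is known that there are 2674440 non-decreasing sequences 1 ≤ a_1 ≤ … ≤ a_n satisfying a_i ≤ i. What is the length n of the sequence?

Such sub-staircase sequences of length n are counted by C_n. The Catalan number equal to 2674440 is C_14.

14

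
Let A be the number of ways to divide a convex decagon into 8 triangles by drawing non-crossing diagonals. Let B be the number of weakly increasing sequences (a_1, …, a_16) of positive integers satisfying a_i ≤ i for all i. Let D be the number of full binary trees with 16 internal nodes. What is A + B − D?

1430

A convex 10-gon is triangulated into 8 triangles, and the number of such triangulations is the Catalan number C_{10−2} = C_8. So A = C_8 = 1430.
Weakly increasing sequences with a_i ≤ i biject with Dyck paths of semilength 16, so there are C_16. So B = C_16 = 35357670.
The number of full binary trees on 16 internal nodes is the Catalan number C_16. So D = C_16 = 35357670.
A + B − D = 1430 + 35357670 − 35357670 = 1430.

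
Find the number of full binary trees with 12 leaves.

A full binary tree with L leaves has L−1 internal nodes and is counted by C_{L−1}; L = 12 gives C_11.
C_11 = C(22,11)/12 = 705432/12 = 58786.

58786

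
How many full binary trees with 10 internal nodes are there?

The number of full binary trees on 10 internal nodes is the Catalan number C_10.
C_10 = 16796.

16796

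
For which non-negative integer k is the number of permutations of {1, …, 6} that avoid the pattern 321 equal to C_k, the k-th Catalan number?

Permutations of [n] avoiding any single length-3 pattern are counted by C_n; here n = 6.

6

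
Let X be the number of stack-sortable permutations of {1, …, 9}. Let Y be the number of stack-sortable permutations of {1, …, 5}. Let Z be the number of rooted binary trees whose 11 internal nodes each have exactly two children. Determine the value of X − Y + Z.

63606

Stack-sortable permutations are exactly the 231-avoiding ones, counted by C_n; here n = 9. So X = C_9 = 4862.
Stack-sortable permutations are exactly the 231-avoiding ones, counted by C_n; here n = 5. So Y = C_5 = 42.
The number of full binary trees on 11 internal nodes is the Catalan number C_11. So Z = C_11 = 58786.
X − Y + Z = 4862 − 42 + 58786 = 63606.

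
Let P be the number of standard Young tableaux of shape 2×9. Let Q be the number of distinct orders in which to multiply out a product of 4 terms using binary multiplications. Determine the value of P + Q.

4867

Standard Young tableaux of shape 2×n are counted by C_n; here n = 9. So P = C_9 = 4862.
Bracketing 4 factors into binary products is counted by C_{4−1} = C_3. So Q = C_3 = 5.
P + Q = 4862 + 5 = 4867.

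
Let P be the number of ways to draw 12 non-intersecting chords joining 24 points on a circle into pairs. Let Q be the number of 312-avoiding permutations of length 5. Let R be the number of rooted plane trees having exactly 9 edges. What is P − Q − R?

203108

Non-crossing perfect matchings of 2n points on a circle are counted by C_n; with 24 points, n = 12. So P = C_12 = 208012.
Permutations of [n] avoiding any single length-3 pattern are counted by C_n; here n = 5. So Q = C_5 = 42.
Rooted ordered trees with n edges are counted by C_n; here n = 9. So R = C_9 = 4862.
P − Q − R = 208012 − 42 − 4862 = 203108.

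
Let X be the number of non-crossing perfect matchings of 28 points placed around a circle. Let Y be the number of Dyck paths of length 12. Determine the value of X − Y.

2674308

Non-crossing perfect matchings of 2n points on a circle are counted by C_n; with 28 points, n = 14. So X = C_14 = 2674440.
Paths of 6 up- and 6 down-steps that never dip below the axis are Dyck paths; their count is C_6. So Y = C_6 = 132.
X − Y = 2674440 − 132 = 2674308.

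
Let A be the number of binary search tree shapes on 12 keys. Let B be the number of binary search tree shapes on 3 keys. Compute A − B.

208007

Rooted binary trees with 12 nodes (each child slot possibly empty) number C_12. So A = C_12 = 208012.
There are C_n binary search tree shapes on n keys; with n = 3 that is C_3. So B = C_3 = 5.
A − B = 208012 − 5 = 208007.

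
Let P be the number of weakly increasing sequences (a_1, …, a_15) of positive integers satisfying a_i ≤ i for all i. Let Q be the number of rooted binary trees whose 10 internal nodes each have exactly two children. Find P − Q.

9678049

Such sub-staircase sequences of length n are counted by C_n; here n = 15. So P = C_15 = 9694845.
The number of full binary trees on 10 internal nodes is the Catalan number C_10. So Q = C_10 = 16796.
P − Q = 9694845 − 16796 = 9678049.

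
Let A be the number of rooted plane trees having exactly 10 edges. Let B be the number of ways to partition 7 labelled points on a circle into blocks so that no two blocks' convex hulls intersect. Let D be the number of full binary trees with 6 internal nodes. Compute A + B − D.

17093

A rooted plane tree with 10 edges has 11 nodes, and the count is C_10. So A = C_10 = 16796.
Non-crossing partitions of an n-element set are counted by C_n; here n = 7. So B = C_7 = 429.
Full binary trees with n internal nodes are counted by C_n; here n = 6. So D = C_6 = 132.
A + B − D = 16796 + 429 − 132 = 17093.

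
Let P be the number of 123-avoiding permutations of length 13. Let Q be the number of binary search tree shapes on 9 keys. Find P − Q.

738038

For any fixed pattern of length 3, the pattern-avoiding permutations of [13] number C_13. So P = C_13 = 742900.
There are C_n binary search tree shapes on n keys; with n = 9 that is C_9. So Q = C_9 = 4862.
P − Q = 742900 − 4862 = 738038.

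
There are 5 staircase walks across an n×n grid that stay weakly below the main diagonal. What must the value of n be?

Such diagonal-avoiding paths in an n×n grid are counted by C_n, and C_3 = 5.

3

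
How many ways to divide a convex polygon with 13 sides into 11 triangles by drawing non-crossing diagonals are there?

Triangulations of a convex m-gon are counted by C_{m−2}; with m = 13 this is C_11.
C_11 = C(22,11)/12 = 705432/12 = 58786.

58786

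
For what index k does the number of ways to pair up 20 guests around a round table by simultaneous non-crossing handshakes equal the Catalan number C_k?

Non-crossing handshake pairings of 2n people are counted by C_n; 20 people gives n = 10.

10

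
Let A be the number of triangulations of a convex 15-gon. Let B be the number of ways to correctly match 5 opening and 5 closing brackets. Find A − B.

A convex 15-gon is triangulated into 13 triangles, and the number of such triangulations is the Catalan number C_{15−2} = C_13. So A = C_13 = 742900.
A balanced arrangement of 5 bracket pairs is a Dyck word of semilength 5, so the count is C_5. So B = C_5 = 42.
A − B = 742900 − 42 = 742858.

742858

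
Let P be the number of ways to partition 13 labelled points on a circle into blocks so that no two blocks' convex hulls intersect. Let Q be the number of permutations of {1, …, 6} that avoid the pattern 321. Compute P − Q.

742768

The non-crossing partitions of [13] form a lattice of size C_13. So P = C_13 = 742900.
Permutations of [n] avoiding any single length-3 pattern are counted by C_n; here n = 6. So Q = C_6 = 132.
P − Q = 742900 − 132 = 742768.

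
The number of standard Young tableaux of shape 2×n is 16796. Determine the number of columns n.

10

Standard Young tableaux of shape 2×n are counted by C_n, and C_10 = 16796.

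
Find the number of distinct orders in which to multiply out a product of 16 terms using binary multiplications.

Ways to associate a product of 16 factors correspond to binary trees on 16 leaves, so the count is C_15.
C_15 = 9694845.

9694845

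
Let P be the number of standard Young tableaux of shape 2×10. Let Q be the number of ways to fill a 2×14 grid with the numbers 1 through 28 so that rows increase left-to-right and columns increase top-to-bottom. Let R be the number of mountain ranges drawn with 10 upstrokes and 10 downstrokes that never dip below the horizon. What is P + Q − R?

Standard Young tableaux of shape 2×n are counted by C_n; here n = 10. So P = C_10 = 16796.
Standard Young tableaux of shape 2×n are counted by C_n; here n = 14. So Q = C_14 = 2674440.
A Dyck path with 10 up-steps and 10 down-steps has semilength 10, so there are C_10 of them. So R = C_10 = 16796.
P + Q − R = 16796 + 2674440 − 16796 = 2674440.

2674440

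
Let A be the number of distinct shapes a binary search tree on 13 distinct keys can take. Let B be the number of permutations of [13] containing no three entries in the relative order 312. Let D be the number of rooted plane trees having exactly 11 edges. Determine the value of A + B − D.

There are C_n binary search tree shapes on n keys; with n = 13 that is C_13. So A = C_13 = 742900.
Permutations of [n] avoiding any single length-3 pattern are counted by C_n; here n = 13. So B = C_13 = 742900.
Rooted ordered trees with n edges are counted by C_n; here n = 11. So D = C_11 = 58786.
A + B − D = 742900 + 742900 − 58786 = 1427014.

1427014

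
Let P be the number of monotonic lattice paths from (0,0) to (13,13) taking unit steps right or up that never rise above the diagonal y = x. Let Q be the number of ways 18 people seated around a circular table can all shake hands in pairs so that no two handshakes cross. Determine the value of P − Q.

Monotone paths in an n×n grid that stay weakly below the diagonal are counted by C_n; here n = 13. So P = C_13 = 742900.
With 18 = 2·9 people, non-crossing handshake pairings are non-crossing perfect matchings on a circle, counted by C_9. So Q = C_9 = 4862.
P − Q = 742900 − 4862 = 738038.

738038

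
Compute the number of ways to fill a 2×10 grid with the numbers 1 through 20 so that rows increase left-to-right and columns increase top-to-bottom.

16796

Standard Young tableaux of shape 2×n are counted by C_n; here n = 10.
C_10 = C(20,10)/11 = 184756/11 = 16796.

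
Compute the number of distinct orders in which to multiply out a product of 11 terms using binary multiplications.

16796

Parenthesizations of m factors correspond to full binary trees with m leaves, counted by C_{m−1}; m = 11 gives C_10.
C_10 = C_9 · 2(2·9+1)/(9+2) = 4862 · 38/11 = 16796.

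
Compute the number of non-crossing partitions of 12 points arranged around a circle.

208012

Non-crossing partitions of an n-element set are counted by C_n; here n = 12.
C_12 = C_11 · 2(2·11+1)/(11+2) = 58786 · 46/13 = 208012.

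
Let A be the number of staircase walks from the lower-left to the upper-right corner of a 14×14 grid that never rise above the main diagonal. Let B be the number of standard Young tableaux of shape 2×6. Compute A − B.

2674308

Sub-diagonal monotone paths from (0,0) to (14,14) biject with Dyck paths of semilength 14, giving C_14. So A = C_14 = 2674440.
Standard Young tableaux of shape 2×n are counted by C_n; here n = 6. So B = C_6 = 132.
A − B = 2674440 − 132 = 2674308.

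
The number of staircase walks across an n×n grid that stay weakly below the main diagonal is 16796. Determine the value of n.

Such diagonal-avoiding paths in an n×n grid are counted by C_n; 16796 = C_10.

10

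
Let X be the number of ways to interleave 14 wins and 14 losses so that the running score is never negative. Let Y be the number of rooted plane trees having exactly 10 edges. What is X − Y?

Ballot sequences with n votes each where one side never trails are Dyck words, counted by C_n; here n = 14. So X = C_14 = 2674440.
A rooted plane tree with 10 edges has 11 nodes, and the count is C_10. So Y = C_10 = 16796.
X − Y = 2674440 − 16796 = 2657644.

2657644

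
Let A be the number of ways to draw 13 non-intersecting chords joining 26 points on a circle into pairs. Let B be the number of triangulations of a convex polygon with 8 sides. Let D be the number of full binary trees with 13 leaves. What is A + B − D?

Pairing 26 circle points by 13 non-crossing chords gives C_13 matchings. So A = C_13 = 742900.
Triangulations of a convex m-gon are counted by C_{m−2}; with m = 8 this is C_6. So B = C_6 = 132.
Full binary trees with 13 leaves have 13−1 = 12 internal nodes, so there are C_12 of them. So D = C_12 = 208012.
A + B − D = 742900 + 132 − 208012 = 535020.

535020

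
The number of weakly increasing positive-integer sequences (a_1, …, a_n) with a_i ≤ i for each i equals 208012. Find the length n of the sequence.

Such sub-staircase sequences of length n are counted by C_n. The Catalan number equal to 208012 is C_12.

12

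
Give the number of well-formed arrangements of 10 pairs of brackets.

16796

Balanced strings of n pairs of brackets are counted by C_n; here n = 10.
C_10 = C_9 · 2(2·9+1)/(9+2) = 4862 · 38/11 = 16796.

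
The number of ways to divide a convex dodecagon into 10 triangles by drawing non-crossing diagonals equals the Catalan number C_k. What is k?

10

Triangulations of a convex m-gon are counted by C_{m−2}; with m = 12 this is C_10.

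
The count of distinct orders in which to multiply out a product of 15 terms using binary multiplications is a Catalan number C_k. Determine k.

14

Parenthesizations of m factors correspond to full binary trees with m leaves, counted by C_{m−1}; m = 15 gives C_14.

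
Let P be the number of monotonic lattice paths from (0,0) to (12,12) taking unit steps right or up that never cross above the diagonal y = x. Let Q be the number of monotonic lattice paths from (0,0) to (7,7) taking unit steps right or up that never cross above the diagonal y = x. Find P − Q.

207583

Sub-diagonal monotone paths from (0,0) to (12,12) biject with Dyck paths of semilength 12, giving C_12. So P = C_12 = 208012.
Sub-diagonal monotone paths from (0,0) to (7,7) biject with Dyck paths of semilength 7, giving C_7. So Q = C_7 = 429.
P − Q = 208012 − 429 = 207583.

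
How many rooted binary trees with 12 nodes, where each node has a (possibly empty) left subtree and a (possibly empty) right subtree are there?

There are C_n binary search tree shapes on n keys; with n = 12 that is C_12.
C_12 = C(24,12)/13 = 2704156/13 = 208012.

208012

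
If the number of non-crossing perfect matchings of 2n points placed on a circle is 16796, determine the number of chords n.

10

Non-crossing pairings of 2n points on a circle are counted by C_n. The Catalan number equal to 16796 is C_10.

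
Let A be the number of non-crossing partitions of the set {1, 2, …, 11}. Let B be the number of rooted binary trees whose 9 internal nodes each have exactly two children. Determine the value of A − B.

53924

The non-crossing partitions of [11] form a lattice of size C_11. So A = C_11 = 58786.
The number of full binary trees on 9 internal nodes is the Catalan number C_9. So B = C_9 = 4862.
A − B = 58786 − 4862 = 53924.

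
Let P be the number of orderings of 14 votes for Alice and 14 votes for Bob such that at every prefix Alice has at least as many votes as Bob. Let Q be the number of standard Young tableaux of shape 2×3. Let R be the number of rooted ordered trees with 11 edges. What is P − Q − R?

Ballot sequences with n votes each where one side never trails are Dyck words, counted by C_n; here n = 14. So P = C_14 = 2674440.
Standard Young tableaux of shape 2×n are counted by C_n; here n = 3. So Q = C_3 = 5.
Rooted ordered trees with n edges are counted by C_n; here n = 11. So R = C_11 = 58786.
P − Q − R = 2674440 − 5 − 58786 = 2615649.

2615649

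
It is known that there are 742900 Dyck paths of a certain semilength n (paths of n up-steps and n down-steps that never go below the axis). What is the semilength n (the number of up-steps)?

Dyck paths of semilength n are counted by C_n. The Catalan number equal to 742900 is C_13.

13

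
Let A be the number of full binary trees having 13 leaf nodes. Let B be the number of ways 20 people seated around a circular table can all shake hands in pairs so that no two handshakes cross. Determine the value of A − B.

Full binary trees with 13 leaves have 13−1 = 12 internal nodes, so there are C_12 of them. So A = C_12 = 208012.
Non-crossing handshake pairings of 2n people are counted by C_n; 20 people gives n = 10. So B = C_10 = 16796.
A − B = 208012 − 16796 = 191216.

191216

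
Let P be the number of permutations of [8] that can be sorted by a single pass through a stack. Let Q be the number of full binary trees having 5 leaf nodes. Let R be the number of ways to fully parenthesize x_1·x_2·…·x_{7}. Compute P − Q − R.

1284

By Knuth's characterisation, the stack-sortable permutations of length 8 are the 231-avoiders, numbering C_8. So P = C_8 = 1430.
A full binary tree with L leaves has L−1 internal nodes and is counted by C_{L−1}; L = 5 gives C_4. So Q = C_4 = 14.
Parenthesizations of m factors correspond to full binary trees with m leaves, counted by C_{m−1}; m = 7 gives C_6. So R = C_6 = 132.
P − Q − R = 1430 − 14 − 132 = 1284.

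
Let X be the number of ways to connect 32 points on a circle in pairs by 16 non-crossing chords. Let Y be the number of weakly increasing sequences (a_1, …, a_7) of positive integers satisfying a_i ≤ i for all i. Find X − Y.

35357241

Non-crossing perfect matchings of 2n points on a circle are counted by C_n; with 32 points, n = 16. So X = C_16 = 35357670.
Weakly increasing sequences with a_i ≤ i biject with Dyck paths of semilength 7, so there are C_7. So Y = C_7 = 429.
X − Y = 35357670 − 429 = 35357241.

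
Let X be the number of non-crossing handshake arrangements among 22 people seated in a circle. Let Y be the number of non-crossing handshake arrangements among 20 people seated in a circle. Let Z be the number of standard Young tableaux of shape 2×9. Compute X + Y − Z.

Non-crossing handshake pairings of 2n people are counted by C_n; 22 people gives n = 11. So X = C_11 = 58786.
Non-crossing handshake pairings of 2n people are counted by C_n; 20 people gives n = 10. So Y = C_10 = 16796.
Standard Young tableaux of shape 2×n are counted by C_n; here n = 9. So Z = C_9 = 4862.
X + Y − Z = 58786 + 16796 − 4862 = 70720.

70720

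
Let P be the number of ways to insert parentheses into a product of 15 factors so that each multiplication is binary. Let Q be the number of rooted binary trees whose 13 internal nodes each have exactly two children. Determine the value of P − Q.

1931540

Bracketing 15 factors into binary products is counted by C_{15−1} = C_14. So P = C_14 = 2674440.
The number of full binary trees on 13 internal nodes is the Catalan number C_13. So Q = C_13 = 742900.
P − Q = 2674440 − 742900 = 1931540.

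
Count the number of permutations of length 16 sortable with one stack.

By Knuth's characterisation, the stack-sortable permutations of length 16 are the 231-avoiders, numbering C_16.
C_16 = C(32,16)/17 = 601080390/17 = 35357670.

35357670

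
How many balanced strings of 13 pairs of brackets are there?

A balanced arrangement of 13 bracket pairs is a Dyck word of semilength 13, so the count is C_13.
C_13 = 742900.

742900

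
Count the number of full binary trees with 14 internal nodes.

Full binary trees with n internal nodes are counted by C_n; here n = 14.
C_14 = C(28,14)/15 = 40116600/15 = 2674440.

2674440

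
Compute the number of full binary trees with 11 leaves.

16796

A full binary tree with L leaves has L−1 internal nodes and is counted by C_{L−1}; L = 11 gives C_10.
C_10 = 16796.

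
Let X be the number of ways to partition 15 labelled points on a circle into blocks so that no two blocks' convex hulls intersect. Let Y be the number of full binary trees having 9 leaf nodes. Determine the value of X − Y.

Non-crossing partitions of an n-element set are counted by C_n; here n = 15. So X = C_15 = 9694845.
Full binary trees with 9 leaves have 9−1 = 8 internal nodes, so there are C_8 of them. So Y = C_8 = 1430.
X − Y = 9694845 − 1430 = 9693415.

9693415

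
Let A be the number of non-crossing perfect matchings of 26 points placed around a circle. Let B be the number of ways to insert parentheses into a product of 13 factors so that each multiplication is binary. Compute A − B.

534888

Pairing 26 circle points by 13 non-crossing chords gives C_13 matchings. So A = C_13 = 742900.
Ways to associate a product of 13 factors correspond to binary trees on 13 leaves, so the count is C_12. So B = C_12 = 208012.
A − B = 742900 − 208012 = 534888.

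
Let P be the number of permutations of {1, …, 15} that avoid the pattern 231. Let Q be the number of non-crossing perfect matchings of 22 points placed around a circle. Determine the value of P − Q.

9636059

Permutations of [n] avoiding any single length-3 pattern are counted by C_n; here n = 15. So P = C_15 = 9694845.
Non-crossing perfect matchings of 2n points on a circle are counted by C_n; with 22 points, n = 11. So Q = C_11 = 58786.
P − Q = 9694845 − 58786 = 9636059.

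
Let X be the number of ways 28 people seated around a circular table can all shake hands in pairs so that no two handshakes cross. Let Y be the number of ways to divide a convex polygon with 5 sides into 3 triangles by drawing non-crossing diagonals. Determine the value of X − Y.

2674435

With 28 = 2·14 people, non-crossing handshake pairings are non-crossing perfect matchings on a circle, counted by C_14. So X = C_14 = 2674440.
The number of triangulations of a 5-gon is the Catalan number C_3 (index = sides − 2). So Y = C_3 = 5.
X − Y = 2674440 − 5 = 2674435.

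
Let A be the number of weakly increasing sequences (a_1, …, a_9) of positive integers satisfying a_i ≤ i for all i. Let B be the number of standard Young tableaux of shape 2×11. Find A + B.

Weakly increasing sequences with a_i ≤ i biject with Dyck paths of semilength 9, so there are C_9. So A = C_9 = 4862.
Standard Young tableaux of shape 2×n are counted by C_n; here n = 11. So B = C_11 = 58786.
A + B = 4862 + 58786 = 63648.

63648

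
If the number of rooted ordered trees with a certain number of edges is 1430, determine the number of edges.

Rooted ordered trees with n edges are counted by C_n; 1430 = C_8.

8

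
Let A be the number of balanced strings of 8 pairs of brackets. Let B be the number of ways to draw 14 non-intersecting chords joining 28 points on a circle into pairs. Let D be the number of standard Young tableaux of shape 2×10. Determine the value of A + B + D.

2692666

Balanced strings of n pairs of brackets are counted by C_n; here n = 8. So A = C_8 = 1430.
Non-crossing perfect matchings of 2n points on a circle are counted by C_n; with 28 points, n = 14. So B = C_14 = 2674440.
By the hook-length formula (or a Dyck-path bijection), SYT of shape 2×10 number C_10. So D = C_10 = 16796.
A + B + D = 1430 + 2674440 + 16796 = 2692666.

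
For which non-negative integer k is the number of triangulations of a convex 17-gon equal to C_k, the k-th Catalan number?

15

The number of triangulations of a 17-gon is the Catalan number C_15 (index = sides − 2).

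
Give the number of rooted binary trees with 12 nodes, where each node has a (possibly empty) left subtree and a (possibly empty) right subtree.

208012

Rooted binary trees with 12 nodes (each child slot possibly empty) number C_12.
C_12 = C(24,12)/13 = 2704156/13 = 208012.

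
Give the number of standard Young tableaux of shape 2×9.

4862

Standard Young tableaux of shape 2×n are counted by C_n; here n = 9.
C_9 = C_8 · 2(2·8+1)/(8+2) = 1430 · 34/10 = 4862.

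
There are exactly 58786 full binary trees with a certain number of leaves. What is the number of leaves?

Full binary trees with L leaves are counted by C_{L−1}. Since C_11 = 58786, the index is 11.
So the index is 11, and the number of leaves is 11 + 1 = 12.

12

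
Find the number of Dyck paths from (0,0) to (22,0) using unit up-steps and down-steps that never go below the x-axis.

58786

A Dyck path with 11 up-steps and 11 down-steps has semilength 11, so there are C_11 of them.
C_11 = C_10 · 2(2·10+1)/(10+2) = 16796 · 42/12 = 58786.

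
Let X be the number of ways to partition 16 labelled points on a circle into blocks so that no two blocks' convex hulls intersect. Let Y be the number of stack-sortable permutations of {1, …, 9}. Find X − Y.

35352808

Non-crossing partitions of an n-element set are counted by C_n; here n = 16. So X = C_16 = 35357670.
Stack-sortable permutations are exactly the 231-avoiding ones, counted by C_n; here n = 9. So Y = C_9 = 4862.
X − Y = 35357670 − 4862 = 35352808.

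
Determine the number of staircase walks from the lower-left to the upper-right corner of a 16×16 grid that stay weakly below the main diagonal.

35357670

Monotone paths in an n×n grid that stay weakly below the diagonal are counted by C_n; here n = 16.
C_16 = C(32,16)/17 = 601080390/17 = 35357670.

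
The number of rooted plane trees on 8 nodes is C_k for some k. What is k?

A rooted plane tree on 8 nodes has 7 edges, and such trees are counted by C_7.

7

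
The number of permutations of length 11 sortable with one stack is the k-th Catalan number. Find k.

Stack-sortable permutations are exactly the 231-avoiding ones, counted by C_n; here n = 11.

11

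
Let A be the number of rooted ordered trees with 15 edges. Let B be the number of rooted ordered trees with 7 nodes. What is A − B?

Rooted ordered trees with n edges are counted by C_n; here n = 15. So A = C_15 = 9694845.
A rooted plane tree on 7 nodes has 6 edges, and such trees are counted by C_6. So B = C_6 = 132.
A − B = 9694845 − 132 = 9694713.

9694713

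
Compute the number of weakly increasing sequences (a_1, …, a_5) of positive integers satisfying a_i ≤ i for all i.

Weakly increasing sequences with a_i ≤ i biject with Dyck paths of semilength 5, so there are C_5.
C_5 = C(10,5)/6 = 252/6 = 42.

42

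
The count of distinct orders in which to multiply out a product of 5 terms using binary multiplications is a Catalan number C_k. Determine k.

Ways to associate a product of 5 factors correspond to binary trees on 5 leaves, so the count is C_4.

4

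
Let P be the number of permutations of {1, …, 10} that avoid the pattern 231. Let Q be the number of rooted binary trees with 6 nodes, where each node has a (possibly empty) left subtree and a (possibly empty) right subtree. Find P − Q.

16664

For any fixed pattern of length 3, the pattern-avoiding permutations of [10] number C_10. So P = C_10 = 16796.
Rooted binary trees with 6 nodes (each child slot possibly empty) number C_6. So Q = C_6 = 132.
P − Q = 16796 − 132 = 16664.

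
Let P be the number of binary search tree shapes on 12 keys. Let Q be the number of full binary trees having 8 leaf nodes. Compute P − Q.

Rooted binary trees with 12 nodes (each child slot possibly empty) number C_12. So P = C_12 = 208012.
A full binary tree with L leaves has L−1 internal nodes and is counted by C_{L−1}; L = 8 gives C_7. So Q = C_7 = 429.
P − Q = 208012 − 429 = 207583.

207583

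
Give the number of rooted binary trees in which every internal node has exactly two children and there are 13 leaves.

Full binary trees with 13 leaves have 13−1 = 12 internal nodes, so there are C_12 of them.
C_12 = 208012.

208012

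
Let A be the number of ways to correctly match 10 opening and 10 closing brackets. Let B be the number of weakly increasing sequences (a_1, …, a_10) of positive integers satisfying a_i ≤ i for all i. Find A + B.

33592

Balanced strings of n pairs of brackets are counted by C_n; here n = 10. So A = C_10 = 16796.
Weakly increasing sequences with a_i ≤ i biject with Dyck paths of semilength 10, so there are C_10. So B = C_10 = 16796.
A + B = 16796 + 16796 = 33592.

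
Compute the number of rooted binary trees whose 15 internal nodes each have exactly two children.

9694845

The number of full binary trees on 15 internal nodes is the Catalan number C_15.
C_15 = 9694845.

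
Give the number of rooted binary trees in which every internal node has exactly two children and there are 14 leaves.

742900

A full binary tree with L leaves has L−1 internal nodes and is counted by C_{L−1}; L = 14 gives C_13.
C_13 = 742900.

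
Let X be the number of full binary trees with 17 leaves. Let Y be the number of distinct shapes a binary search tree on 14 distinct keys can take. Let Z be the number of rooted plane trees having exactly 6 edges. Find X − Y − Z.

Full binary trees with 17 leaves have 17−1 = 16 internal nodes, so there are C_16 of them. So X = C_16 = 35357670.
Binary trees (left/right distinguished) on n nodes are counted by C_n; here n = 14. So Y = C_14 = 2674440.
A rooted plane tree with 6 edges has 7 nodes, and the count is C_6. So Z = C_6 = 132.
X − Y − Z = 35357670 − 2674440 − 132 = 32683098.

32683098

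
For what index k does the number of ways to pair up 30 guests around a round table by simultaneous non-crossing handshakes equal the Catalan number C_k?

15

Non-crossing handshake pairings of 2n people are counted by C_n; 30 people gives n = 15.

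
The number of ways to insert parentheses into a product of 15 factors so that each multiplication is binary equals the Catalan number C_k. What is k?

Ways to associate a product of 15 factors correspond to binary trees on 15 leaves, so the count is C_14.

14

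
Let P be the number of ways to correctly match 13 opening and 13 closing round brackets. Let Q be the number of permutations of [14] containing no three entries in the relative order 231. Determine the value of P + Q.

3417340

With 13 pairs the number of balanced bracket strings is the Catalan number C_13. So P = C_13 = 742900.
Permutations of [n] avoiding any single length-3 pattern are counted by C_n; here n = 14. So Q = C_14 = 2674440.
P + Q = 742900 + 2674440 = 3417340.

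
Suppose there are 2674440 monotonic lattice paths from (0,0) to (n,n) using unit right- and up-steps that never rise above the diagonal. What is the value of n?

Such diagonal-avoiding paths in an n×n grid are counted by C_n, and C_14 = 2674440.

14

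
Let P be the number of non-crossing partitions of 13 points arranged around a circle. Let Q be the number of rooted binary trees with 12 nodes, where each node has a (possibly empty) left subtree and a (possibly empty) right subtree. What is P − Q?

Non-crossing partitions of an n-element set are counted by C_n; here n = 13. So P = C_13 = 742900.
Rooted binary trees with 12 nodes (each child slot possibly empty) number C_12. So Q = C_12 = 208012.
P − Q = 742900 − 208012 = 534888.

534888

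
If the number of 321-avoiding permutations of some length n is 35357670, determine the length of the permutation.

Permutations of [n] avoiding a fixed length-3 pattern are counted by C_n; 35357670 = C_16.

16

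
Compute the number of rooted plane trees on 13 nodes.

Rooted ordered (plane) trees on m nodes have m−1 edges and are counted by C_{m−1}; m = 13 gives C_12.
C_12 = 208012.

208012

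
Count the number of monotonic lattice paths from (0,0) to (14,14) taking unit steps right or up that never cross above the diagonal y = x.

Sub-diagonal monotone paths from (0,0) to (14,14) biject with Dyck paths of semilength 14, giving C_14.
C_14 = C(28,14)/15 = 40116600/15 = 2674440.

2674440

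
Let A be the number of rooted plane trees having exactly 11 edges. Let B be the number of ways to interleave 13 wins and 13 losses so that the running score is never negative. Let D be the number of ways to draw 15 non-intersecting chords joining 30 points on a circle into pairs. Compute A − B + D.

Rooted ordered trees with n edges are counted by C_n; here n = 11. So A = C_11 = 58786.
Reading a vote for the leader as '(' and for the other as ')' turns such a sequence into a balanced string of 13 pairs, so the count is C_13. So B = C_13 = 742900.
Non-crossing perfect matchings of 2n points on a circle are counted by C_n; with 30 points, n = 15. So D = C_15 = 9694845.
A − B + D = 58786 − 742900 + 9694845 = 9010731.

9010731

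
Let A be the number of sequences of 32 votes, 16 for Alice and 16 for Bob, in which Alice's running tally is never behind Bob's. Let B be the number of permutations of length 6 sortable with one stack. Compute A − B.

35357538

Reading a vote for the leader as '(' and for the other as ')' turns such a sequence into a balanced string of 16 pairs, so the count is C_16. So A = C_16 = 35357670.
By Knuth's characterisation, the stack-sortable permutations of length 6 are the 231-avoiders, numbering C_6. So B = C_6 = 132.
A − B = 35357670 − 132 = 35357538.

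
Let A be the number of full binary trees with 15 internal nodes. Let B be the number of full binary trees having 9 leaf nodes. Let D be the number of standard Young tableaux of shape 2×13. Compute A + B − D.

8953375

The number of full binary trees on 15 internal nodes is the Catalan number C_15. So A = C_15 = 9694845.
Full binary trees with 9 leaves have 9−1 = 8 internal nodes, so there are C_8 of them. So B = C_8 = 1430.
By the hook-length formula (or a Dyck-path bijection), SYT of shape 2×13 number C_13. So D = C_13 = 742900.
A + B − D = 9694845 + 1430 − 742900 = 8953375.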